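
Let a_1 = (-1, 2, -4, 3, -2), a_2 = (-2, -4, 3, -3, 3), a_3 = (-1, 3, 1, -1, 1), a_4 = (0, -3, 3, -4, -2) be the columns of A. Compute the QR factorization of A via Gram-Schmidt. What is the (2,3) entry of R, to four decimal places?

a_1 = (-1, 2, -4, 3, -2); ‖a_1‖ = 5.8310, so e_1 = (-0.1715, 0.3430, -0.6860, 0.5145, -0.3430).
e_1·a_2 = (-0.1715)·(-2) + 0.3430·(-4) + (-0.6860)·3 + 0.5145·(-3) + (-0.3430)·3 = -5.6595.
u_2 = a_2 + 5.6595·e_1 = (-2.9706, -2.0588, -0.8824, -0.0882, 1.0588).
‖u_2‖ = 3.8692, so e_2 = (-0.7678, -0.5321, -0.2280, -0.0228, 0.2737).
r_{23} = e_2·a_3 = -0.7602.

r_{23} = -0.7602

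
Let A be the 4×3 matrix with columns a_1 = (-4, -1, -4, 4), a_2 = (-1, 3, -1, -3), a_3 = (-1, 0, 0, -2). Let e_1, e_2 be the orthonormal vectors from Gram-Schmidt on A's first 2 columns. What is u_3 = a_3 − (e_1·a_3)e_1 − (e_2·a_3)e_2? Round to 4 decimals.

u_3 = (-0.7948, -1.0483, 0.2052, -0.8518)

e_1 = a_1/‖a_1‖ = (-4, -1, -4, 4)/7.0000 = (-0.5714, -0.1429, -0.5714, 0.5714).
r_{12} = e_1·a_2 = -1.0000.
u_2 = a_2 + 1.0000·e_1 = (-1.5714, 2.8571, -1.5714, -2.4286).
‖u_2‖ = 4.3589, so e_2 = (-0.3605, 0.6555, -0.3605, -0.5572).
r_{13} = e_1·a_3 = -0.5714; r_{23} = e_2·a_3 = 1.4748.
u_3 = a_3 + 0.5714·e_1 − 1.4748·e_2 = (-0.7948, -1.0483, 0.2052, -0.8518).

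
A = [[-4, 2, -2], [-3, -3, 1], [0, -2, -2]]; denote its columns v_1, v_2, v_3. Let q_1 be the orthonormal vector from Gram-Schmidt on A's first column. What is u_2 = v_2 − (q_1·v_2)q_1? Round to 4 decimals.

u_2 = (2.1600, -2.8800, -2.0000)

v_1 = (-4, -3, 0); ‖v_1‖ = 5.0000, so q_1 = (-0.8000, -0.6000, 0.0000).
q_1·v_2 = (-0.8000)·2 + (-0.6000)·(-3) + 0.0000·(-2) = 0.2000.
u_2 = v_2 − 0.2000·q_1 = (2.1600, -2.8800, -2.0000).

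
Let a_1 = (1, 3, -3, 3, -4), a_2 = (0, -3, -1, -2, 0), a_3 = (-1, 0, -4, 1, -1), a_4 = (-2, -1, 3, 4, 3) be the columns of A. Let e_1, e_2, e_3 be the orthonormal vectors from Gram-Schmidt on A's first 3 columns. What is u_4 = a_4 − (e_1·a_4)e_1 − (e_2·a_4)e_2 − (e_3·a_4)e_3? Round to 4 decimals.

a_1 = (1, 3, -3, 3, -4); ‖a_1‖ = 6.6332, so e_1 = (0.1508, 0.4523, -0.4523, 0.4523, -0.6030).
e_1·a_2 = 0.1508·0 + 0.4523·(-3) + (-0.4523)·(-1) + 0.4523·(-2) + (-0.6030)·0 = -1.8091.
u_2 = a_2 + 1.8091·e_1 = (0.2727, -2.1818, -1.8182, -1.1818, -1.0909).
‖u_2‖ = 3.2753, so e_2 = (0.0833, -0.6662, -0.5551, -0.3608, -0.3331).
e_1·a_3 = 0.1508·(-1) + 0.4523·0 + (-0.4523)·(-4) + 0.4523·1 + (-0.6030)·(-1) = 2.7136; e_2·a_3 = 0.0833·(-1) + (-0.6662)·0 + (-0.5551)·(-4) + (-0.3608)·1 + (-0.3331)·(-1) = 2.1095.
u_3 = a_3 − 2.7136·e_1 − 2.1095·e_2 = (-1.5847, 0.1780, -1.6017, 0.5339, 1.3390).
‖u_3‖ = 2.6808, so e_3 = (-0.5912, 0.0664, -0.5975, 0.1992, 0.4995).
e_1·a_4 = 0.1508·(-2) + 0.4523·(-1) + (-0.4523)·3 + 0.4523·4 + (-0.6030)·3 = -2.1106; e_2·a_4 = 0.0833·(-2) + (-0.6662)·(-1) + (-0.5551)·3 + (-0.3608)·4 + (-0.3331)·3 = -3.6083; e_3·a_4 = (-0.5912)·(-2) + 0.0664·(-1) + (-0.5975)·3 + 0.1992·4 + 0.4995·3 = 1.6186.
u_4 = a_4 + 2.1106·e_1 + 3.6083·e_2 − 1.6186·e_3 = (-0.4245, -2.5566, 1.0094, 3.3302, -0.2830).

u_4 = (-0.4245, -2.5566, 1.0094, 3.3302, -0.2830)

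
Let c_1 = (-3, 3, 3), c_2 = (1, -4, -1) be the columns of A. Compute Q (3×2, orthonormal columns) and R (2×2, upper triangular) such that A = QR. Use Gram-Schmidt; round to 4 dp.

Q = [[-0.5774, -0.4082], [0.5774, -0.8165], [0.5774, 0.4082]], R = [[5.1962, -3.4641], [0.0000, 2.4495]]

c_1 = (-3, 3, 3); ‖c_1‖ = 5.1962, so q_1 = (-0.5774, 0.5774, 0.5774).
q_1·c_2 = (-0.5774)·1 + 0.5774·(-4) + 0.5774·(-1) = -3.4641.
u_2 = c_2 + 3.4641·q_1 = (-1.0000, -2.0000, 1.0000).
‖u_2‖ = 2.4495, so q_2 = (-0.4082, -0.8165, 0.4082).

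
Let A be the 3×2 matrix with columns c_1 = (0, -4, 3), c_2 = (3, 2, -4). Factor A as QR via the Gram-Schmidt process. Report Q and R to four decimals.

c_1 = (0, -4, 3); ‖c_1‖ = 5.0000, so e_1 = (0.0000, -0.8000, 0.6000).
e_1·c_2 = 0.0000·3 + (-0.8000)·2 + 0.6000·(-4) = -4.0000.
u_2 = c_2 + 4.0000·e_1 = (3.0000, -1.2000, -1.6000).
‖u_2‖ = 3.6056, so e_2 = (0.8321, -0.3328, -0.4438).

Q = [[0.0000, 0.8321], [-0.8000, -0.3328], [0.6000, -0.4438]], R = [[5.0000, -4.0000], [0.0000, 3.6056]]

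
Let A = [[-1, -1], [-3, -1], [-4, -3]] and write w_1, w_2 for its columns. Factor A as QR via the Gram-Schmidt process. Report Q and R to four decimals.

Q = [[-0.1961, -0.3581], [-0.5883, 0.7877], [-0.7845, -0.5013]], R = [[5.0990, 3.1379], [0.0000, 1.0742]]

w_1 = (-1, -3, -4); ‖w_1‖ = 5.0990, so q_1 = (-0.1961, -0.5883, -0.7845).
q_1·w_2 = (-0.1961)·(-1) + (-0.5883)·(-1) + (-0.7845)·(-3) = 3.1379.
u_2 = w_2 − 3.1379·q_1 = (-0.3846, 0.8462, -0.5385).
‖u_2‖ = 1.0742, so q_2 = (-0.3581, 0.7877, -0.5013).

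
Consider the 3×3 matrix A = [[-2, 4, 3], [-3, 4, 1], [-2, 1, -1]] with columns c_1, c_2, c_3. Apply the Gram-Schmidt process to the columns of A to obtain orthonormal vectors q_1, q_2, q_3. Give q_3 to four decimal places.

q_3 = (0.5698, -0.6838, 0.4558)

c_1 = (-2, -3, -2); ‖c_1‖ = 4.1231, so q_1 = (-0.4851, -0.7276, -0.4851).
q_1·c_2 = (-0.4851)·4 + (-0.7276)·4 + (-0.4851)·1 = -5.3358.
u_2 = c_2 + 5.3358·q_1 = (1.4118, 0.1176, -1.5882).
‖u_2‖ = 2.1282, so q_2 = (0.6633, 0.0553, -0.7463).
q_1·c_3 = (-0.4851)·3 + (-0.7276)·1 + (-0.4851)·(-1) = -1.6977; q_2·c_3 = 0.6633·3 + 0.0553·1 + (-0.7463)·(-1) = 2.7916.
u_3 = c_3 + 1.6977·q_1 − 2.7916·q_2 = (0.3247, -0.3896, 0.2597).
‖u_3‖ = 0.5698, so q_3 = (0.5698, -0.6838, 0.4558).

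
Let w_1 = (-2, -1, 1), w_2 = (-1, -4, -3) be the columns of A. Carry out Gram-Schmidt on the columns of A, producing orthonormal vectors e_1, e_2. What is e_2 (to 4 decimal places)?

e_2 = (0.0000, -0.7071, -0.7071)

w_1 = (-2, -1, 1); ‖w_1‖ = 2.4495, so e_1 = (-0.8165, -0.4082, 0.4082).
e_1·w_2 = (-0.8165)·(-1) + (-0.4082)·(-4) + 0.4082·(-3) = 1.2247.
u_2 = w_2 − 1.2247·e_1 = (0.0000, -3.5000, -3.5000).
‖u_2‖ = 4.9497, so e_2 = (0.0000, -0.7071, -0.7071).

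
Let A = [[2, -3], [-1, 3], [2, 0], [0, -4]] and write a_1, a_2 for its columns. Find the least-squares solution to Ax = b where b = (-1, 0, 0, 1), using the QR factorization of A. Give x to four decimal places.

a_1 = (2, -1, 2, 0); ‖a_1‖ = 3.0000, so e_1 = (0.6667, -0.3333, 0.6667, 0.0000).
e_1·a_2 = 0.6667·(-3) + (-0.3333)·3 + 0.6667·0 + 0.0000·(-4) = -3.0000.
u_2 = a_2 + 3.0000·e_1 = (-1.0000, 2.0000, 2.0000, -4.0000).
‖u_2‖ = 5.0000, so e_2 = (-0.2000, 0.4000, 0.4000, -0.8000).
Qᵀb = (-0.6667, -0.6000).
Back-substitute: x_2 = -0.6000/5.0000 = -0.1200.
x_1 = (-0.6667 + 3.0000·(-0.1200))/3.0000 = -0.3422.

x = (-0.3422, -0.1200)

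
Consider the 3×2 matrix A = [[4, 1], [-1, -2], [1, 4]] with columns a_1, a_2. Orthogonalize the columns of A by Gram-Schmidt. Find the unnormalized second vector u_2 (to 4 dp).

a_1 = (4, -1, 1); ‖a_1‖ = 4.2426, so q_1 = (0.9428, -0.2357, 0.2357).
q_1·a_2 = 0.9428·1 + (-0.2357)·(-2) + 0.2357·4 = 2.3570.
u_2 = a_2 − 2.3570·q_1 = (-1.2222, -1.4444, 3.4444).

u_2 = (-1.2222, -1.4444, 3.4444)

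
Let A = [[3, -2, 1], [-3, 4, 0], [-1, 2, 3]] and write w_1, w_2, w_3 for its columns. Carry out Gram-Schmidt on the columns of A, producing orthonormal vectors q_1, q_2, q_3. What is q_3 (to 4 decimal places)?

w_1 = (3, -3, -1); ‖w_1‖ = 4.3589, so q_1 = (0.6882, -0.6882, -0.2294).
q_1·w_2 = 0.6882·(-2) + (-0.6882)·4 + (-0.2294)·2 = -4.5883.
u_2 = w_2 + 4.5883·q_1 = (1.1579, 0.8421, 0.9474).
‖u_2‖ = 1.7168, so q_2 = (0.6745, 0.4905, 0.5518).
q_1·w_3 = 0.6882·1 + (-0.6882)·0 + (-0.2294)·3 = 0.0000; q_2·w_3 = 0.6745·1 + 0.4905·0 + 0.5518·3 = 2.3299.
u_3 = w_3 + 0.0000·q_1 − 2.3299·q_2 = (-0.5714, -1.1429, 1.7143).
‖u_3‖ = 2.1381, so q_3 = (-0.2673, -0.5345, 0.8018).

q_3 = (-0.2673, -0.5345, 0.8018)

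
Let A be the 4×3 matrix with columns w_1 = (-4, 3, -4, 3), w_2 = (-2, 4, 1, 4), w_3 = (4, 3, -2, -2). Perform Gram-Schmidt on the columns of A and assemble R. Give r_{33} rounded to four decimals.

w_1 = (-4, 3, -4, 3); ‖w_1‖ = 7.0711, so e_1 = (-0.5657, 0.4243, -0.5657, 0.4243).
e_1·w_2 = (-0.5657)·(-2) + 0.4243·4 + (-0.5657)·1 + 0.4243·4 = 3.9598.
u_2 = w_2 − 3.9598·e_1 = (0.2400, 2.3200, 3.2400, 2.3200).
‖u_2‖ = 4.6174, so e_2 = (0.0520, 0.5025, 0.7017, 0.5025).
e_1·w_3 = (-0.5657)·4 + 0.4243·3 + (-0.5657)·(-2) + 0.4243·(-2) = -0.7071; e_2·w_3 = 0.0520·4 + 0.5025·3 + 0.7017·(-2) + 0.5025·(-2) = -0.6930.
u_3 = w_3 + 0.7071·e_1 + 0.6930·e_2 = (3.6360, 3.6482, -1.9137, -1.3518).
r_{33} = ‖u_3‖ = 5.6586.

r_{33} = 5.6586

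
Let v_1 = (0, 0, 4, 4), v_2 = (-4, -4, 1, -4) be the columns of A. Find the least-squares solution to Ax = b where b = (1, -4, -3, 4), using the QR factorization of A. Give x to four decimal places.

e_1 = v_1/‖v_1‖ = (0, 0, 4, 4)/5.6569 = (0.0000, 0.0000, 0.7071, 0.7071).
r_{12} = e_1·v_2 = -2.1213.
u_2 = v_2 + 2.1213·e_1 = (-4.0000, -4.0000, 2.5000, -2.5000).
‖u_2‖ = 6.6708, so e_2 = (-0.5996, -0.5996, 0.3748, -0.3748).
Qᵀb = (0.7071, -0.8245).
Back-substitute: x_2 = -0.8245/6.6708 = -0.1236.
x_1 = (0.7071 + 2.1213·(-0.1236))/5.6569 = 0.0787.

x = (0.0787, -0.1236)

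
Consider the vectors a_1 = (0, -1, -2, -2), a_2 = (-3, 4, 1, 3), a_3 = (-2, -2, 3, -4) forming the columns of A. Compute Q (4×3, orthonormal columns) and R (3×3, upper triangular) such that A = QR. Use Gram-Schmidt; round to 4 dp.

Q = [[0.0000, -0.6882, -0.5327], [-0.3333, 0.6118, -0.1399], [-0.6667, -0.3824, 0.6241], [-0.6667, 0.0765, -0.5542]], R = [[3.0000, -4.0000, 1.3333], [0.0000, 4.3589, -1.3000], [0.0000, 0.0000, 5.4344]]

a_1 = (0, -1, -2, -2); ‖a_1‖ = 3.0000, so q_1 = (0.0000, -0.3333, -0.6667, -0.6667).
q_1·a_2 = 0.0000·(-3) + (-0.3333)·4 + (-0.6667)·1 + (-0.6667)·3 = -4.0000.
u_2 = a_2 + 4.0000·q_1 = (-3.0000, 2.6667, -1.6667, 0.3333).
‖u_2‖ = 4.3589, so q_2 = (-0.6882, 0.6118, -0.3824, 0.0765).
q_1·a_3 = 0.0000·(-2) + (-0.3333)·(-2) + (-0.6667)·3 + (-0.6667)·(-4) = 1.3333; q_2·a_3 = (-0.6882)·(-2) + 0.6118·(-2) + (-0.3824)·3 + 0.0765·(-4) = -1.3000.
u_3 = a_3 − 1.3333·q_1 + 1.3000·q_2 = (-2.8947, -0.7602, 3.3918, -3.0117).
‖u_3‖ = 5.4344, so q_3 = (-0.5327, -0.1399, 0.6241, -0.5542).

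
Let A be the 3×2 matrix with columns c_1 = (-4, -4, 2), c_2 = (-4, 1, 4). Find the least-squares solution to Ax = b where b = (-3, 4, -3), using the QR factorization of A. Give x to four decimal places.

q_1 = c_1/‖c_1‖ = (-4, -4, 2)/6.0000 = (-0.6667, -0.6667, 0.3333).
r_{12} = q_1·c_2 = 3.3333.
u_2 = c_2 − 3.3333·q_1 = (-1.7778, 3.2222, 2.8889).
‖u_2‖ = 4.6786, so q_2 = (-0.3800, 0.6887, 0.6175).
Qᵀb = (-1.6667, 2.0424).
Back-substitute: x_2 = 2.0424/4.6786 = 0.4365.
x_1 = (-1.6667 − 3.3333·0.4365)/6.0000 = -0.5203.

x = (-0.5203, 0.4365)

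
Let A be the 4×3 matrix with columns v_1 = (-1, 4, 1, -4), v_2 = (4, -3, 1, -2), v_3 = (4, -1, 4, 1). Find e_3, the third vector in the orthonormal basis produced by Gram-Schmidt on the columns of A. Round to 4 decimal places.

v_1 = (-1, 4, 1, -4); ‖v_1‖ = 5.8310, so e_1 = (-0.1715, 0.6860, 0.1715, -0.6860).
e_1·v_2 = (-0.1715)·4 + 0.6860·(-3) + 0.1715·1 + (-0.6860)·(-2) = -1.2005.
u_2 = v_2 + 1.2005·e_1 = (3.7941, -2.1765, 1.2059, -2.8235).
‖u_2‖ = 5.3440, so e_2 = (0.7100, -0.4073, 0.2256, -0.5284).
e_1·v_3 = (-0.1715)·4 + 0.6860·(-1) + 0.1715·4 + (-0.6860)·1 = -1.3720; e_2·v_3 = 0.7100·4 + (-0.4073)·(-1) + 0.2256·4 + (-0.5284)·1 = 3.6214.
u_3 = v_3 + 1.3720·e_1 − 3.6214·e_2 = (1.1936, 1.4161, 3.4181, 1.9722).
‖u_3‖ = 4.3593, so e_3 = (0.2738, 0.3248, 0.7841, 0.4524).

e_3 = (0.2738, 0.3248, 0.7841, 0.4524)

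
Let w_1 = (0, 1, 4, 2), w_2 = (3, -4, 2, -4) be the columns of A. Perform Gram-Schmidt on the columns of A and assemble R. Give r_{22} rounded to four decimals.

r_{22} = 6.6512

w_1 = (0, 1, 4, 2); ‖w_1‖ = 4.5826, so q_1 = (0.0000, 0.2182, 0.8729, 0.4364).
q_1·w_2 = 0.0000·3 + 0.2182·(-4) + 0.8729·2 + 0.4364·(-4) = -0.8729.
u_2 = w_2 + 0.8729·q_1 = (3.0000, -3.8095, 2.7619, -3.6190).
r_{22} = ‖u_2‖ = 6.6512.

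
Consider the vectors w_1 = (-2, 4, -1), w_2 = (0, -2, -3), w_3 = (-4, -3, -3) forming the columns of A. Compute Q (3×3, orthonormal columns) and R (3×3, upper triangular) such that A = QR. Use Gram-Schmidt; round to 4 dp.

Q = [[-0.4364, -0.1386, -0.8890], [0.8729, -0.3049, -0.3810], [-0.2182, -0.9423, 0.2540]], R = [[4.5826, -1.0911, -0.2182], [0.0000, 3.4365, 4.2956], [0.0000, 0.0000, 3.9370]]

e_1 = w_1/‖w_1‖ = (-2, 4, -1)/4.5826 = (-0.4364, 0.8729, -0.2182).
r_{12} = e_1·w_2 = -1.0911.
u_2 = w_2 + 1.0911·e_1 = (-0.4762, -1.0476, -3.2381).
‖u_2‖ = 3.4365, so e_2 = (-0.1386, -0.3049, -0.9423).
r_{13} = e_1·w_3 = -0.2182; r_{23} = e_2·w_3 = 4.2956.
u_3 = w_3 + 0.2182·e_1 − 4.2956·e_2 = (-3.5000, -1.5000, 1.0000).
‖u_3‖ = 3.9370, so e_3 = (-0.8890, -0.3810, 0.2540).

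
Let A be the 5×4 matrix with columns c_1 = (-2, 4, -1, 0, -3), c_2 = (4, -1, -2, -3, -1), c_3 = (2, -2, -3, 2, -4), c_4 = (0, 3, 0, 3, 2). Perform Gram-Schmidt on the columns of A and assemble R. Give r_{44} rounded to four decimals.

r_{44} = 3.9006

c_1 = (-2, 4, -1, 0, -3); ‖c_1‖ = 5.4772, so e_1 = (-0.3651, 0.7303, -0.1826, 0.0000, -0.5477).
e_1·c_2 = (-0.3651)·4 + 0.7303·(-1) + (-0.1826)·(-2) + 0.0000·(-3) + (-0.5477)·(-1) = -1.2780.
u_2 = c_2 + 1.2780·e_1 = (3.5333, -0.0667, -2.2333, -3.0000, -1.7000).
‖u_2‖ = 5.4191, so e_2 = (0.6520, -0.0123, -0.4121, -0.5536, -0.3137).
e_1·c_3 = (-0.3651)·2 + 0.7303·(-2) + (-0.1826)·(-3) + 0.0000·2 + (-0.5477)·(-4) = 0.5477; e_2·c_3 = 0.6520·2 + (-0.0123)·(-2) + (-0.4121)·(-3) + (-0.5536)·2 + (-0.3137)·(-4) = 2.7126.
u_3 = c_3 − 0.5477·e_1 − 2.7126·e_2 = (0.4313, -2.3666, -1.7821, 3.5017, -2.8490).
‖u_3‖ = 5.4168, so e_3 = (0.0796, -0.4369, -0.3290, 0.6465, -0.5260).
e_1·c_4 = (-0.3651)·0 + 0.7303·3 + (-0.1826)·0 + 0.0000·3 + (-0.5477)·2 = 1.0954; e_2·c_4 = 0.6520·0 + (-0.0123)·3 + (-0.4121)·0 + (-0.5536)·3 + (-0.3137)·2 = -2.3251; e_3·c_4 = 0.0796·0 + (-0.4369)·3 + (-0.3290)·0 + 0.6465·3 + (-0.5260)·2 = -0.4233.
u_4 = c_4 − 1.0954·e_1 + 2.3251·e_2 + 0.4233·e_3 = (1.9497, 1.9865, -0.8975, 1.9865, 1.6480).
r_{44} = ‖u_4‖ = 3.9006.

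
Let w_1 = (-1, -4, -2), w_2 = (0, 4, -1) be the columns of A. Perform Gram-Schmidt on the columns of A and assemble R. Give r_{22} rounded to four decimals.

r_{22} = 2.7689

e_1 = w_1/‖w_1‖ = (-1, -4, -2)/4.5826 = (-0.2182, -0.8729, -0.4364).
r_{12} = e_1·w_2 = -3.0551.
u_2 = w_2 + 3.0551·e_1 = (-0.6667, 1.3333, -2.3333).
r_{22} = ‖u_2‖ = 2.7689.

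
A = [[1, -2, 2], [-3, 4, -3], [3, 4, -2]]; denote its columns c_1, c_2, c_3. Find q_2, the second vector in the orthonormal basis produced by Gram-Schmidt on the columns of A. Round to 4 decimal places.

q_2 = (-0.3167, 0.6158, 0.7214)

c_1 = (1, -3, 3); ‖c_1‖ = 4.3589, so q_1 = (0.2294, -0.6882, 0.6882).
q_1·c_2 = 0.2294·(-2) + (-0.6882)·4 + 0.6882·4 = -0.4588.
u_2 = c_2 + 0.4588·q_1 = (-1.8947, 3.6842, 4.3158).
‖u_2‖ = 5.9824, so q_2 = (-0.3167, 0.6158, 0.7214).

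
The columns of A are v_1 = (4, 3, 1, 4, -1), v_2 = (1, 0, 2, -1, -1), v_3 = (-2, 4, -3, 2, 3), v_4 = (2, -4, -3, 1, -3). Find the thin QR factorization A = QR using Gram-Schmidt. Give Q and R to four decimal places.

v_1 = (4, 3, 1, 4, -1); ‖v_1‖ = 6.5574, so e_1 = (0.6100, 0.4575, 0.1525, 0.6100, -0.1525).
e_1·v_2 = 0.6100·1 + 0.4575·0 + 0.1525·2 + 0.6100·(-1) + (-0.1525)·(-1) = 0.4575.
u_2 = v_2 − 0.4575·e_1 = (0.7209, -0.2093, 1.9302, -1.2791, -0.9302).
‖u_2‖ = 2.6059, so e_2 = (0.2767, -0.0803, 0.7407, -0.4908, -0.3570).
e_1·v_3 = 0.6100·(-2) + 0.4575·4 + 0.1525·(-3) + 0.6100·2 + (-0.1525)·3 = 0.9150; e_2·v_3 = 0.2767·(-2) + (-0.0803)·4 + 0.7407·(-3) + (-0.4908)·2 + (-0.3570)·3 = -5.1493.
u_3 = v_3 − 0.9150·e_1 + 5.1493·e_2 = (-1.1336, 3.1678, 0.6747, -1.0856, 1.3014).
‖u_3‖ = 3.8272, so e_3 = (-0.2962, 0.8277, 0.1763, -0.2837, 0.3400).
e_1·v_4 = 0.6100·2 + 0.4575·(-4) + 0.1525·(-3) + 0.6100·1 + (-0.1525)·(-3) = 0.0000; e_2·v_4 = 0.2767·2 + (-0.0803)·(-4) + 0.7407·(-3) + (-0.4908)·1 + (-0.3570)·(-3) = -0.7675; e_3·v_4 = (-0.2962)·2 + 0.8277·(-4) + 0.1763·(-3) + (-0.2837)·1 + 0.3400·(-3) = -5.7358.
u_4 = v_4 − 0.0000·e_1 + 0.7675·e_2 + 5.7358·e_3 = (0.5134, 0.6860, -1.4204, -1.0037, -1.3236).
‖u_4‖ = 2.3476, so e_4 = (0.2187, 0.2922, -0.6050, -0.4276, -0.5638).

Q = [[0.6100, 0.2767, -0.2962, 0.2187], [0.4575, -0.0803, 0.8277, 0.2922], [0.1525, 0.7407, 0.1763, -0.6050], [0.6100, -0.4908, -0.2837, -0.4276], [-0.1525, -0.3570, 0.3400, -0.5638]], R = [[6.5574, 0.4575, 0.9150, 0.0000], [0.0000, 2.6059, -5.1493, -0.7675], [0.0000, 0.0000, 3.8272, -5.7358], [0.0000, 0.0000, 0.0000, 2.3476]]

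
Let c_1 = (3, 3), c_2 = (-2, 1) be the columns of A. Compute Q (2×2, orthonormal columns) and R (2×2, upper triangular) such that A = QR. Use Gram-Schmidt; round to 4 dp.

Q = [[0.7071, -0.7071], [0.7071, 0.7071]], R = [[4.2426, -0.7071], [0.0000, 2.1213]]

e_1 = c_1/‖c_1‖ = (3, 3)/4.2426 = (0.7071, 0.7071).
r_{12} = e_1·c_2 = -0.7071.
u_2 = c_2 + 0.7071·e_1 = (-1.5000, 1.5000).
‖u_2‖ = 2.1213, so e_2 = (-0.7071, 0.7071).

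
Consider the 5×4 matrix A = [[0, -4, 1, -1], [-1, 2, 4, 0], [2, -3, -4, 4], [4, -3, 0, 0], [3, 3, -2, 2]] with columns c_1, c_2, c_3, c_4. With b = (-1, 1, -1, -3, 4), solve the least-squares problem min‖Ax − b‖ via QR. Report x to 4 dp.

c_1 = (0, -1, 2, 4, 3); ‖c_1‖ = 5.4772, so e_1 = (0.0000, -0.1826, 0.3651, 0.7303, 0.5477).
e_1·c_2 = 0.0000·(-4) + (-0.1826)·2 + 0.3651·(-3) + 0.7303·(-3) + 0.5477·3 = -2.0083.
u_2 = c_2 + 2.0083·e_1 = (-4.0000, 1.6333, -2.2667, -1.5333, 4.1000).
‖u_2‖ = 6.5549, so e_2 = (-0.6102, 0.2492, -0.3458, -0.2339, 0.6255).
e_1·c_3 = 0.0000·1 + (-0.1826)·4 + 0.3651·(-4) + 0.7303·0 + 0.5477·(-2) = -3.2863; e_2·c_3 = (-0.6102)·1 + 0.2492·4 + (-0.3458)·(-4) + (-0.2339)·0 + 0.6255·(-2) = 0.5187.
u_3 = c_3 + 3.2863·e_1 − 0.5187·e_2 = (1.3165, 3.2708, -2.6206, 2.5213, -0.5244).
‖u_3‖ = 5.0922, so e_3 = (0.2585, 0.6423, -0.5146, 0.4951, -0.1030).
e_1·c_4 = 0.0000·(-1) + (-0.1826)·0 + 0.3651·4 + 0.7303·0 + 0.5477·2 = 2.5560; e_2·c_4 = (-0.6102)·(-1) + 0.2492·0 + (-0.3458)·4 + (-0.2339)·0 + 0.6255·2 = 0.4780; e_3·c_4 = 0.2585·(-1) + 0.6423·0 + (-0.5146)·4 + 0.4951·0 + (-0.1030)·2 = -2.5230.
u_4 = c_4 − 2.5560·e_1 − 0.4780·e_2 + 2.5230·e_3 = (-0.0560, 1.9681, 1.9335, -0.5056, 0.0412).
‖u_4‖ = 2.8058, so e_4 = (-0.0200, 0.7014, 0.6891, -0.1802, 0.0147).
Qᵀb = (-0.5477, 4.4089, -0.9989, 0.6316).
Back-substitute: x_4 = 0.6316/2.8058 = 0.2251.
x_3 = (-0.9989 + 2.5230·0.2251)/5.0922 = -0.0846.
x_2 = (4.4089 − 0.5187·(-0.0846) − 0.4780·0.2251)/6.5549 = 0.6629.
x_1 = (-0.5477 + 2.0083·0.6629 + 3.2863·(-0.0846) − 2.5560·0.2251)/5.4772 = -0.0128.

x = (-0.0128, 0.6629, -0.0846, 0.2251)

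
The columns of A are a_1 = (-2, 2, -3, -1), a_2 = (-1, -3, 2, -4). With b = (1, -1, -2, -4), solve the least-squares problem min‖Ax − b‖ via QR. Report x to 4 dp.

q_1 = a_1/‖a_1‖ = (-2, 2, -3, -1)/4.2426 = (-0.4714, 0.4714, -0.7071, -0.2357).
r_{12} = q_1·a_2 = -1.4142.
u_2 = a_2 + 1.4142·q_1 = (-1.6667, -2.3333, 1.0000, -4.3333).
‖u_2‖ = 5.2915, so q_2 = (-0.3150, -0.4410, 0.1890, -0.8189).
Qᵀb = (1.4142, 3.0237).
Back-substitute: x_2 = 3.0237/5.2915 = 0.5714.
x_1 = (1.4142 + 1.4142·0.5714)/4.2426 = 0.5238.

x = (0.5238, 0.5714)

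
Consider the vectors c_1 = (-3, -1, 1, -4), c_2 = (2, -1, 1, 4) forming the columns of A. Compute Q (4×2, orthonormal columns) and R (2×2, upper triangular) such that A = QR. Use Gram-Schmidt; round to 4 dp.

Q = [[-0.5774, -0.0829], [-0.1925, -0.6494], [0.1925, 0.6494], [-0.7698, 0.3869]], R = [[5.1962, -3.8490], [0.0000, 2.6805]]

c_1 = (-3, -1, 1, -4); ‖c_1‖ = 5.1962, so e_1 = (-0.5774, -0.1925, 0.1925, -0.7698).
e_1·c_2 = (-0.5774)·2 + (-0.1925)·(-1) + 0.1925·1 + (-0.7698)·4 = -3.8490.
u_2 = c_2 + 3.8490·e_1 = (-0.2222, -1.7407, 1.7407, 1.0370).
‖u_2‖ = 2.6805, so e_2 = (-0.0829, -0.6494, 0.6494, 0.3869).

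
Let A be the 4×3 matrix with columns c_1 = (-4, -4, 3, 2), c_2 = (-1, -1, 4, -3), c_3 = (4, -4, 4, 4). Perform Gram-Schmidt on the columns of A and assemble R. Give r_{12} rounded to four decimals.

r_{12} = 2.0870

c_1 = (-4, -4, 3, 2); ‖c_1‖ = 6.7082, so q_1 = (-0.5963, -0.5963, 0.4472, 0.2981).
r_{12} = q_1·c_2 = 2.0870.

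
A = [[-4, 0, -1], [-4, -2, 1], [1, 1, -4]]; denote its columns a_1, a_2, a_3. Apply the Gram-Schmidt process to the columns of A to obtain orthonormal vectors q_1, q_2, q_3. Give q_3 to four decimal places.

a_1 = (-4, -4, 1); ‖a_1‖ = 5.7446, so q_1 = (-0.6963, -0.6963, 0.1741).
q_1·a_2 = (-0.6963)·0 + (-0.6963)·(-2) + 0.1741·1 = 1.5667.
u_2 = a_2 − 1.5667·q_1 = (1.0909, -0.9091, 0.7273).
‖u_2‖ = 1.5954, so q_2 = (0.6838, -0.5698, 0.4558).
q_1·a_3 = (-0.6963)·(-1) + (-0.6963)·1 + 0.1741·(-4) = -0.6963; q_2·a_3 = 0.6838·(-1) + (-0.5698)·1 + 0.4558·(-4) = -3.0769.
u_3 = a_3 + 0.6963·q_1 + 3.0769·q_2 = (0.6190, -1.2381, -2.4762).
‖u_3‖ = 2.8368, so q_3 = (0.2182, -0.4364, -0.8729).

q_3 = (0.2182, -0.4364, -0.8729)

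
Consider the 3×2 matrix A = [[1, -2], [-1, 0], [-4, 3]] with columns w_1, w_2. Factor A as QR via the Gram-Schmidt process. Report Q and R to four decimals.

Q = [[0.2357, -0.8412], [-0.2357, -0.5353], [-0.9428, -0.0765]], R = [[4.2426, -3.2998], [0.0000, 1.4530]]

w_1 = (1, -1, -4); ‖w_1‖ = 4.2426, so q_1 = (0.2357, -0.2357, -0.9428).
q_1·w_2 = 0.2357·(-2) + (-0.2357)·0 + (-0.9428)·3 = -3.2998.
u_2 = w_2 + 3.2998·q_1 = (-1.2222, -0.7778, -0.1111).
‖u_2‖ = 1.4530, so q_2 = (-0.8412, -0.5353, -0.0765).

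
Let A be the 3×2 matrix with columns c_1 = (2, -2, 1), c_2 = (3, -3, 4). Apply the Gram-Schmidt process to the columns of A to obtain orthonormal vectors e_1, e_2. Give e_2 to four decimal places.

e_2 = (-0.2357, 0.2357, 0.9428)

c_1 = (2, -2, 1); ‖c_1‖ = 3.0000, so e_1 = (0.6667, -0.6667, 0.3333).
e_1·c_2 = 0.6667·3 + (-0.6667)·(-3) + 0.3333·4 = 5.3333.
u_2 = c_2 − 5.3333·e_1 = (-0.5556, 0.5556, 2.2222).
‖u_2‖ = 2.3570, so e_2 = (-0.2357, 0.2357, 0.9428).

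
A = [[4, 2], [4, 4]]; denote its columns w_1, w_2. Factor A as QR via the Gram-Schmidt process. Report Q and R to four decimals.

e_1 = w_1/‖w_1‖ = (4, 4)/5.6569 = (0.7071, 0.7071).
r_{12} = e_1·w_2 = 4.2426.
u_2 = w_2 − 4.2426·e_1 = (-1.0000, 1.0000).
‖u_2‖ = 1.4142, so e_2 = (-0.7071, 0.7071).

Q = [[0.7071, -0.7071], [0.7071, 0.7071]], R = [[5.6569, 4.2426], [0.0000, 1.4142]]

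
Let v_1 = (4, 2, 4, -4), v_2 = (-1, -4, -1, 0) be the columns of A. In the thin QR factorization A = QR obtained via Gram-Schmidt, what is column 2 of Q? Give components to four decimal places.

q_2 = (0.0638, -0.9360, 0.0638, -0.3403)

v_1 = (4, 2, 4, -4); ‖v_1‖ = 7.2111, so q_1 = (0.5547, 0.2774, 0.5547, -0.5547).
q_1·v_2 = 0.5547·(-1) + 0.2774·(-4) + 0.5547·(-1) + (-0.5547)·0 = -2.2188.
u_2 = v_2 + 2.2188·q_1 = (0.2308, -3.3846, 0.2308, -1.2308).
‖u_2‖ = 3.6162, so q_2 = (0.0638, -0.9360, 0.0638, -0.3403).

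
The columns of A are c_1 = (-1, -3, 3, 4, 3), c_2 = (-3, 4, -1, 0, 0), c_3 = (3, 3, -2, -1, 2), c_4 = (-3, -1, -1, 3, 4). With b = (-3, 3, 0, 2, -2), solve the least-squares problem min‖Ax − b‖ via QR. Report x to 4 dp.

c_1 = (-1, -3, 3, 4, 3); ‖c_1‖ = 6.6332, so q_1 = (-0.1508, -0.4523, 0.4523, 0.6030, 0.4523).
q_1·c_2 = (-0.1508)·(-3) + (-0.4523)·4 + 0.4523·(-1) + 0.6030·0 + 0.4523·0 = -1.8091.
u_2 = c_2 + 1.8091·q_1 = (-3.2727, 3.1818, -0.1818, 1.0909, 0.8182).
‖u_2‖ = 4.7673, so q_2 = (-0.6865, 0.6674, -0.0381, 0.2288, 0.1716).
q_1·c_3 = (-0.1508)·3 + (-0.4523)·3 + 0.4523·(-2) + 0.6030·(-1) + 0.4523·2 = -2.4121; q_2·c_3 = (-0.6865)·3 + 0.6674·3 + (-0.0381)·(-2) + 0.2288·(-1) + 0.1716·2 = 0.1335.
u_3 = c_3 + 2.4121·q_1 − 0.1335·q_2 = (2.7280, 1.8200, -0.9040, 0.4240, 3.0680).
‖u_3‖ = 4.6004, so q_3 = (0.5930, 0.3956, -0.1965, 0.0922, 0.6669).
q_1·c_4 = (-0.1508)·(-3) + (-0.4523)·(-1) + 0.4523·(-1) + 0.6030·3 + 0.4523·4 = 4.0704; q_2·c_4 = (-0.6865)·(-3) + 0.6674·(-1) + (-0.0381)·(-1) + 0.2288·3 + 0.1716·4 = 2.8032; q_3·c_4 = 0.5930·(-3) + 0.3956·(-1) + (-0.1965)·(-1) + 0.0922·3 + 0.6669·4 = 0.9660.
u_4 = c_4 − 4.0704·q_1 − 2.8032·q_2 − 0.9660·q_3 = (-1.0348, -1.4122, -2.5442, -0.1850, 1.0338).
‖u_4‖ = 3.2620, so q_4 = (-0.3172, -0.4329, -0.7799, -0.0567, 0.3169).
Qᵀb = (-0.6030, 4.1762, -1.7416, -1.0943).
Back-substitute: x_4 = -1.0943/3.2620 = -0.3355.
x_3 = (-1.7416 − 0.9660·(-0.3355))/4.6004 = -0.3081.
x_2 = (4.1762 − 0.1335·(-0.3081) − 2.8032·(-0.3355))/4.7673 = 1.0819.
x_1 = (-0.6030 + 1.8091·1.0819 + 2.4121·(-0.3081) − 4.0704·(-0.3355))/6.6332 = 0.2980.

x = (0.2980, 1.0819, -0.3081, -0.3355)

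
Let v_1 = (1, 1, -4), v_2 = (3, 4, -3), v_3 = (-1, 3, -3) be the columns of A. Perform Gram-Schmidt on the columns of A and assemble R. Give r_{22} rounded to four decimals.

q_1 = v_1/‖v_1‖ = (1, 1, -4)/4.2426 = (0.2357, 0.2357, -0.9428).
r_{12} = q_1·v_2 = 4.4783.
u_2 = v_2 − 4.4783·q_1 = (1.9444, 2.9444, 1.2222).
r_{22} = ‖u_2‖ = 3.7342.

r_{22} = 3.7342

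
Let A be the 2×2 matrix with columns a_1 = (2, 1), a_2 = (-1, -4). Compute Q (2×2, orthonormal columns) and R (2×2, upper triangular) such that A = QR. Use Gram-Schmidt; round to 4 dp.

a_1 = (2, 1); ‖a_1‖ = 2.2361, so e_1 = (0.8944, 0.4472).
e_1·a_2 = 0.8944·(-1) + 0.4472·(-4) = -2.6833.
u_2 = a_2 + 2.6833·e_1 = (1.4000, -2.8000).
‖u_2‖ = 3.1305, so e_2 = (0.4472, -0.8944).

Q = [[0.8944, 0.4472], [0.4472, -0.8944]], R = [[2.2361, -2.6833], [0.0000, 3.1305]]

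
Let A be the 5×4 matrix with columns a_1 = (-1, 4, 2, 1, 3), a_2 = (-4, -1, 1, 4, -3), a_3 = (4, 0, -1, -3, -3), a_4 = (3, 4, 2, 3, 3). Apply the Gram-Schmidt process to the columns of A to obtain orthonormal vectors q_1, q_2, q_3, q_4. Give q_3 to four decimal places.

q_3 = (0.3633, 0.5476, 0.2094, -0.0909, -0.7183)

a_1 = (-1, 4, 2, 1, 3); ‖a_1‖ = 5.5678, so q_1 = (-0.1796, 0.7184, 0.3592, 0.1796, 0.5388).
q_1·a_2 = (-0.1796)·(-4) + 0.7184·(-1) + 0.3592·1 + 0.1796·4 + 0.5388·(-3) = -0.5388.
u_2 = a_2 + 0.5388·q_1 = (-4.0968, -0.6129, 1.1935, 4.0968, -2.7097).
‖u_2‖ = 6.5353, so q_2 = (-0.6269, -0.0938, 0.1826, 0.6269, -0.4146).
q_1·a_3 = (-0.1796)·4 + 0.7184·0 + 0.3592·(-1) + 0.1796·(-3) + 0.5388·(-3) = -3.2329; q_2·a_3 = (-0.6269)·4 + (-0.0938)·0 + 0.1826·(-1) + 0.6269·(-3) + (-0.4146)·(-3) = -3.3269.
u_3 = a_3 + 3.2329·q_1 + 3.3269·q_2 = (1.3338, 2.0106, 0.7689, -0.3338, -2.6375).
‖u_3‖ = 3.6716, so q_3 = (0.3633, 0.5476, 0.2094, -0.0909, -0.7183).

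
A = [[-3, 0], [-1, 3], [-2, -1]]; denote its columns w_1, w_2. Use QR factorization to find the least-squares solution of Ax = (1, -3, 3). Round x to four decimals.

w_1 = (-3, -1, -2); ‖w_1‖ = 3.7417, so q_1 = (-0.8018, -0.2673, -0.5345).
q_1·w_2 = (-0.8018)·0 + (-0.2673)·3 + (-0.5345)·(-1) = -0.2673.
u_2 = w_2 + 0.2673·q_1 = (-0.2143, 2.9286, -1.1429).
‖u_2‖ = 3.1510, so q_2 = (-0.0680, 0.9294, -0.3627).
Qᵀb = (-1.6036, -3.9444).
Back-substitute: x_2 = -3.9444/3.1510 = -1.2518.
x_1 = (-1.6036 + 0.2673·(-1.2518))/3.7417 = -0.5180.

x = (-0.5180, -1.2518)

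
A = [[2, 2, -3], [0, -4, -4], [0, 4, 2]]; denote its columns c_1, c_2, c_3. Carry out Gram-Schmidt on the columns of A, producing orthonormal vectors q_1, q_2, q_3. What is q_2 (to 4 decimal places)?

c_1 = (2, 0, 0); ‖c_1‖ = 2.0000, so q_1 = (1.0000, 0.0000, 0.0000).
q_1·c_2 = 1.0000·2 + 0.0000·(-4) + 0.0000·4 = 2.0000.
u_2 = c_2 − 2.0000·q_1 = (0.0000, -4.0000, 4.0000).
‖u_2‖ = 5.6569, so q_2 = (0.0000, -0.7071, 0.7071).

q_2 = (0.0000, -0.7071, 0.7071)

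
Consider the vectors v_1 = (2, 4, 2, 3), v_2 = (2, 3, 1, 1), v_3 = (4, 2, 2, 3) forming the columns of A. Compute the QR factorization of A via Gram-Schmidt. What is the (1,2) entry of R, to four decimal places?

r_{12} = 3.6556

q_1 = v_1/‖v_1‖ = (2, 4, 2, 3)/5.7446 = (0.3482, 0.6963, 0.3482, 0.5222).
r_{12} = q_1·v_2 = 3.6556.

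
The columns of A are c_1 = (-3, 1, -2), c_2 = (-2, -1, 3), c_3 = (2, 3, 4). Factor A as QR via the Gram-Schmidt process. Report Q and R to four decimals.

c_1 = (-3, 1, -2); ‖c_1‖ = 3.7417, so q_1 = (-0.8018, 0.2673, -0.5345).
q_1·c_2 = (-0.8018)·(-2) + 0.2673·(-1) + (-0.5345)·3 = -0.2673.
u_2 = c_2 + 0.2673·q_1 = (-2.2143, -0.9286, 2.8571).
‖u_2‖ = 3.7321, so q_2 = (-0.5933, -0.2488, 0.7656).
q_1·c_3 = (-0.8018)·2 + 0.2673·3 + (-0.5345)·4 = -2.9399; q_2·c_3 = (-0.5933)·2 + (-0.2488)·3 + 0.7656·4 = 1.1292.
u_3 = c_3 + 2.9399·q_1 − 1.1292·q_2 = (0.3128, 4.0667, 1.5641).
‖u_3‖ = 4.3683, so q_3 = (0.0716, 0.9309, 0.3581).

Q = [[-0.8018, -0.5933, 0.0716], [0.2673, -0.2488, 0.9309], [-0.5345, 0.7656, 0.3581]], R = [[3.7417, -0.2673, -2.9399], [0.0000, 3.7321, 1.1292], [0.0000, 0.0000, 4.3683]]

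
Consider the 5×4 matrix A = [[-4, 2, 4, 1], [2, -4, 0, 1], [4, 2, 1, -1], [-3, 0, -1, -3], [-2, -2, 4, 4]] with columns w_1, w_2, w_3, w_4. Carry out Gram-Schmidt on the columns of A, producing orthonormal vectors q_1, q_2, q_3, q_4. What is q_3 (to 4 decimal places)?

q_3 = (0.4859, 0.1469, 0.4408, -0.3840, 0.6328)

w_1 = (-4, 2, 4, -3, -2); ‖w_1‖ = 7.0000, so q_1 = (-0.5714, 0.2857, 0.5714, -0.4286, -0.2857).
q_1·w_2 = (-0.5714)·2 + 0.2857·(-4) + 0.5714·2 + (-0.4286)·0 + (-0.2857)·(-2) = -0.5714.
u_2 = w_2 + 0.5714·q_1 = (1.6735, -3.8367, 2.3265, -0.2449, -2.1633).
‖u_2‖ = 5.2606, so q_2 = (0.3181, -0.7293, 0.4423, -0.0466, -0.4112).
q_1·w_3 = (-0.5714)·4 + 0.2857·0 + 0.5714·1 + (-0.4286)·(-1) + (-0.2857)·4 = -2.4286; q_2·w_3 = 0.3181·4 + (-0.7293)·0 + 0.4423·1 + (-0.0466)·(-1) + (-0.4112)·4 = 0.1164.
u_3 = w_3 + 2.4286·q_1 − 0.1164·q_2 = (2.5752, 0.7788, 2.3363, -2.0354, 3.3540).
‖u_3‖ = 5.2999, so q_3 = (0.4859, 0.1469, 0.4408, -0.3840, 0.6328).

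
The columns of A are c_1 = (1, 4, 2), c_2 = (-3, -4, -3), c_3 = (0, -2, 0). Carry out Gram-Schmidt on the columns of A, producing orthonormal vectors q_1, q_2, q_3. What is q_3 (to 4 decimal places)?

q_3 = (-0.4240, -0.3180, 0.8480)

c_1 = (1, 4, 2); ‖c_1‖ = 4.5826, so q_1 = (0.2182, 0.8729, 0.4364).
q_1·c_2 = 0.2182·(-3) + 0.8729·(-4) + 0.4364·(-3) = -5.4554.
u_2 = c_2 + 5.4554·q_1 = (-1.8095, 0.7619, -0.6190).
‖u_2‖ = 2.0587, so q_2 = (-0.8790, 0.3701, -0.3007).
q_1·c_3 = 0.2182·0 + 0.8729·(-2) + 0.4364·0 = -1.7457; q_2·c_3 = (-0.8790)·0 + 0.3701·(-2) + (-0.3007)·0 = -0.7402.
u_3 = c_3 + 1.7457·q_1 + 0.7402·q_2 = (-0.2697, -0.2022, 0.5393).
‖u_3‖ = 0.6360, so q_3 = (-0.4240, -0.3180, 0.8480).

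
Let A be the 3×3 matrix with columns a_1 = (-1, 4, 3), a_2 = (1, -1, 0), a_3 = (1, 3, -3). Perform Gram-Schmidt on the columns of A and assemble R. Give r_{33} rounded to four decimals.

a_1 = (-1, 4, 3); ‖a_1‖ = 5.0990, so e_1 = (-0.1961, 0.7845, 0.5883).
e_1·a_2 = (-0.1961)·1 + 0.7845·(-1) + 0.5883·0 = -0.9806.
u_2 = a_2 + 0.9806·e_1 = (0.8077, -0.2308, 0.5769).
‖u_2‖ = 1.0190, so e_2 = (0.7926, -0.2265, 0.5661).
e_1·a_3 = (-0.1961)·1 + 0.7845·3 + 0.5883·(-3) = 0.3922; e_2·a_3 = 0.7926·1 + (-0.2265)·3 + 0.5661·(-3) = -1.5852.
u_3 = a_3 − 0.3922·e_1 + 1.5852·e_2 = (2.3333, 2.3333, -2.3333).
r_{33} = ‖u_3‖ = 4.0415.

r_{33} = 4.0415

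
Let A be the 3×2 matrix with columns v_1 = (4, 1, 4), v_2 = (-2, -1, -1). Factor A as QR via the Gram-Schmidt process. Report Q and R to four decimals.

q_1 = v_1/‖v_1‖ = (4, 1, 4)/5.7446 = (0.6963, 0.1741, 0.6963).
r_{12} = q_1·v_2 = -2.2630.
u_2 = v_2 + 2.2630·q_1 = (-0.4242, -0.6061, 0.5758).
‖u_2‖ = 0.9374, so q_2 = (-0.4526, -0.6465, 0.6142).

Q = [[0.6963, -0.4526], [0.1741, -0.6465], [0.6963, 0.6142]], R = [[5.7446, -2.2630], [0.0000, 0.9374]]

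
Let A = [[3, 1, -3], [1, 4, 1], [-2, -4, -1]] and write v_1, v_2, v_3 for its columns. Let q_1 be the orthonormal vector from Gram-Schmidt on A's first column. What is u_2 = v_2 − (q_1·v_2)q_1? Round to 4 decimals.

u_2 = (-2.2143, 2.9286, -1.8571)

q_1 = v_1/‖v_1‖ = (3, 1, -2)/3.7417 = (0.8018, 0.2673, -0.5345).
r_{12} = q_1·v_2 = 4.0089.
u_2 = v_2 − 4.0089·q_1 = (-2.2143, 2.9286, -1.8571).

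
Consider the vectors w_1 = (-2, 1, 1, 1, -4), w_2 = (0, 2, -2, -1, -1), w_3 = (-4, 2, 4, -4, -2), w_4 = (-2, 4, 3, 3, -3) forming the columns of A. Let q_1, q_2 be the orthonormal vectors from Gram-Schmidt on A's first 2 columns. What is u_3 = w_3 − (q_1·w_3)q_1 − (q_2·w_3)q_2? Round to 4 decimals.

w_1 = (-2, 1, 1, 1, -4); ‖w_1‖ = 4.7958, so q_1 = (-0.4170, 0.2085, 0.2085, 0.2085, -0.8341).
q_1·w_2 = (-0.4170)·0 + 0.2085·2 + 0.2085·(-2) + 0.2085·(-1) + (-0.8341)·(-1) = 0.6255.
u_2 = w_2 − 0.6255·q_1 = (0.2609, 1.8696, -2.1304, -1.1304, -0.4783).
‖u_2‖ = 3.0998, so q_2 = (0.0842, 0.6031, -0.6873, -0.3647, -0.1543).
q_1·w_3 = (-0.4170)·(-4) + 0.2085·2 + 0.2085·4 + 0.2085·(-4) + (-0.8341)·(-2) = 3.7533; q_2·w_3 = 0.0842·(-4) + 0.6031·2 + (-0.6873)·4 + (-0.3647)·(-4) + (-0.1543)·(-2) = -0.1122.
u_3 = w_3 − 3.7533·q_1 + 0.1122·q_2 = (-2.4253, 1.2851, 3.1403, -4.8235, 1.1131).

u_3 = (-2.4253, 1.2851, 3.1403, -4.8235, 1.1131)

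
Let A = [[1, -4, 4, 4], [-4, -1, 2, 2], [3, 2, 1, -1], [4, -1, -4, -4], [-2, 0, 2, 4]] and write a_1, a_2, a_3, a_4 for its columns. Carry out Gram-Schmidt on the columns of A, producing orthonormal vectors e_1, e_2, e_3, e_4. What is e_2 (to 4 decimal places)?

e_2 = (-0.8638, -0.1765, 0.3994, -0.2508, 0.0186)

a_1 = (1, -4, 3, 4, -2); ‖a_1‖ = 6.7823, so e_1 = (0.1474, -0.5898, 0.4423, 0.5898, -0.2949).
e_1·a_2 = 0.1474·(-4) + (-0.5898)·(-1) + 0.4423·2 + 0.5898·(-1) + (-0.2949)·0 = 0.2949.
u_2 = a_2 − 0.2949·e_1 = (-4.0435, -0.8261, 1.8696, -1.1739, 0.0870).
‖u_2‖ = 4.6811, so e_2 = (-0.8638, -0.1765, 0.3994, -0.2508, 0.0186).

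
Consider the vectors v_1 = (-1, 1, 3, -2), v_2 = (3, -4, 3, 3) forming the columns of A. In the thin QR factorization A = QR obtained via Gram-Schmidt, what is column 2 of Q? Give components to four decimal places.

e_1 = v_1/‖v_1‖ = (-1, 1, 3, -2)/3.8730 = (-0.2582, 0.2582, 0.7746, -0.5164).
r_{12} = e_1·v_2 = -1.0328.
u_2 = v_2 + 1.0328·e_1 = (2.7333, -3.7333, 3.8000, 2.4667).
‖u_2‖ = 6.4756, so e_2 = (0.4221, -0.5765, 0.5868, 0.3809).

e_2 = (0.4221, -0.5765, 0.5868, 0.3809)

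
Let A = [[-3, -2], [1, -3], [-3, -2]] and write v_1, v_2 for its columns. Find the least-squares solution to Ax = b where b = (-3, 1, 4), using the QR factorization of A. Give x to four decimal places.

v_1 = (-3, 1, -3); ‖v_1‖ = 4.3589, so q_1 = (-0.6882, 0.2294, -0.6882).
q_1·v_2 = (-0.6882)·(-2) + 0.2294·(-3) + (-0.6882)·(-2) = 2.0647.
u_2 = v_2 − 2.0647·q_1 = (-0.5789, -3.4737, -0.5789).
‖u_2‖ = 3.5689, so q_2 = (-0.1622, -0.9733, -0.1622).
Qᵀb = (-0.4588, -1.1355).
Back-substitute: x_2 = -1.1355/3.5689 = -0.3182.
x_1 = (-0.4588 − 2.0647·(-0.3182))/4.3589 = 0.0455.

x = (0.0455, -0.3182)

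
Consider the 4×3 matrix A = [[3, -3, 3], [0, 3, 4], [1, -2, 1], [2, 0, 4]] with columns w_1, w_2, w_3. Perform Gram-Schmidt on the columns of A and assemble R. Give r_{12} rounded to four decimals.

w_1 = (3, 0, 1, 2); ‖w_1‖ = 3.7417, so e_1 = (0.8018, 0.0000, 0.2673, 0.5345).
r_{12} = e_1·w_2 = -2.9399.

r_{12} = -2.9399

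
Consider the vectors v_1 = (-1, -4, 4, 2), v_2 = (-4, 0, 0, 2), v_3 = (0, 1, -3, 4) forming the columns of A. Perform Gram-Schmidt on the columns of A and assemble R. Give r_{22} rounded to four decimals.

e_1 = v_1/‖v_1‖ = (-1, -4, 4, 2)/6.0828 = (-0.1644, -0.6576, 0.6576, 0.3288).
r_{12} = e_1·v_2 = 1.3152.
u_2 = v_2 − 1.3152·e_1 = (-3.7838, 0.8649, -0.8649, 1.5676).
r_{22} = ‖u_2‖ = 4.2744.

r_{22} = 4.2744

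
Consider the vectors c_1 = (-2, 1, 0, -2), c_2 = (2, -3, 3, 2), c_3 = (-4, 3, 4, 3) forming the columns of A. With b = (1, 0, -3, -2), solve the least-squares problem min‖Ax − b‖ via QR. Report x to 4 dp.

x = (-0.0830, -0.4419, -0.4229)

e_1 = c_1/‖c_1‖ = (-2, 1, 0, -2)/3.0000 = (-0.6667, 0.3333, 0.0000, -0.6667).
r_{12} = e_1·c_2 = -3.6667.
u_2 = c_2 + 3.6667·e_1 = (-0.4444, -1.7778, 3.0000, -0.4444).
‖u_2‖ = 3.5434, so e_2 = (-0.1254, -0.5017, 0.8466, -0.1254).
r_{13} = e_1·c_3 = 1.6667; r_{23} = e_2·c_3 = 2.0069.
u_3 = c_3 − 1.6667·e_1 − 2.0069·e_2 = (-2.6372, 3.4513, 2.3009, 4.3628).
‖u_3‖ = 6.5723, so e_3 = (-0.4013, 0.5251, 0.3501, 0.6638).
Qᵀb = (0.6667, -2.4145, -2.7792).
Back-substitute: x_3 = -2.7792/6.5723 = -0.4229.
x_2 = (-2.4145 − 2.0069·(-0.4229))/3.5434 = -0.4419.
x_1 = (0.6667 + 3.6667·(-0.4419) − 1.6667·(-0.4229))/3.0000 = -0.0830.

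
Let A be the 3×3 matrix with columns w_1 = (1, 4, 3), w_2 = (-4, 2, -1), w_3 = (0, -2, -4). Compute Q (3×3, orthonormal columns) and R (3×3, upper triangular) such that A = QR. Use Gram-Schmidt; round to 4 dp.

q_1 = w_1/‖w_1‖ = (1, 4, 3)/5.0990 = (0.1961, 0.7845, 0.5883).
r_{12} = q_1·w_2 = 0.1961.
u_2 = w_2 − 0.1961·q_1 = (-4.0385, 1.8462, -1.1154).
‖u_2‖ = 4.5784, so q_2 = (-0.8821, 0.4032, -0.2436).
r_{13} = q_1·w_3 = -3.9223; r_{23} = q_2·w_3 = 0.1680.
u_3 = w_3 + 3.9223·q_1 − 0.1680·q_2 = (0.9174, 1.0092, -1.6514).
‖u_3‖ = 2.1418, so q_3 = (0.4284, 0.4712, -0.7710).

Q = [[0.1961, -0.8821, 0.4284], [0.7845, 0.4032, 0.4712], [0.5883, -0.2436, -0.7710]], R = [[5.0990, 0.1961, -3.9223], [0.0000, 4.5784, 0.1680], [0.0000, 0.0000, 2.1418]]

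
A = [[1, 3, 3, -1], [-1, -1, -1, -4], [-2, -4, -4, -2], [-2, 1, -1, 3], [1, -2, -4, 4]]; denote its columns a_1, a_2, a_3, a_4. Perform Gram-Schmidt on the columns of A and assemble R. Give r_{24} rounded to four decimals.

r_{24} = 0.0725

a_1 = (1, -1, -2, -2, 1); ‖a_1‖ = 3.3166, so q_1 = (0.3015, -0.3015, -0.6030, -0.6030, 0.3015).
q_1·a_2 = 0.3015·3 + (-0.3015)·(-1) + (-0.6030)·(-4) + (-0.6030)·1 + 0.3015·(-2) = 2.4121.
u_2 = a_2 − 2.4121·q_1 = (2.2727, -0.2727, -2.5455, 2.4545, -2.7273).
‖u_2‖ = 5.0181, so q_2 = (0.4529, -0.0543, -0.5072, 0.4891, -0.5435).
r_{24} = q_2·a_4 = 0.0725.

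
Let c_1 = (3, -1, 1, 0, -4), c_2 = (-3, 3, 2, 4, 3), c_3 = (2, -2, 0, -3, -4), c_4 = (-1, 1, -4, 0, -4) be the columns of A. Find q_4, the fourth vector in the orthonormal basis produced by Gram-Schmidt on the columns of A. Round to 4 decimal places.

c_1 = (3, -1, 1, 0, -4); ‖c_1‖ = 5.1962, so q_1 = (0.5774, -0.1925, 0.1925, 0.0000, -0.7698).
q_1·c_2 = 0.5774·(-3) + (-0.1925)·3 + 0.1925·2 + 0.0000·4 + (-0.7698)·3 = -4.2339.
u_2 = c_2 + 4.2339·q_1 = (-0.5556, 2.1852, 2.8148, 4.0000, -0.2593).
‖u_2‖ = 5.3920, so q_2 = (-0.1030, 0.4053, 0.5220, 0.7418, -0.0481).
q_1·c_3 = 0.5774·2 + (-0.1925)·(-2) + 0.1925·0 + 0.0000·(-3) + (-0.7698)·(-4) = 4.6188; q_2·c_3 = (-0.1030)·2 + 0.4053·(-2) + 0.5220·0 + 0.7418·(-3) + (-0.0481)·(-4) = -3.0498.
u_3 = c_3 − 4.6188·q_1 + 3.0498·q_2 = (-0.9809, 0.1248, 0.7032, -0.7376, -0.5911).
‖u_3‖ = 1.5381, so q_3 = (-0.6377, 0.0812, 0.4572, -0.4796, -0.3843).
q_1·c_4 = 0.5774·(-1) + (-0.1925)·1 + 0.1925·(-4) + 0.0000·0 + (-0.7698)·(-4) = 1.5396; q_2·c_4 = (-0.1030)·(-1) + 0.4053·1 + 0.5220·(-4) + 0.7418·0 + (-0.0481)·(-4) = -1.3875; q_3·c_4 = (-0.6377)·(-1) + 0.0812·1 + 0.4572·(-4) + (-0.4796)·0 + (-0.3843)·(-4) = 0.4274.
u_4 = c_4 − 1.5396·q_1 + 1.3875·q_2 − 0.4274·q_3 = (-1.7593, 1.8239, -3.7674, 1.2342, -2.7173).
‖u_4‖ = 5.4334, so q_4 = (-0.3238, 0.3357, -0.6934, 0.2272, -0.5001).

q_4 = (-0.3238, 0.3357, -0.6934, 0.2272, -0.5001)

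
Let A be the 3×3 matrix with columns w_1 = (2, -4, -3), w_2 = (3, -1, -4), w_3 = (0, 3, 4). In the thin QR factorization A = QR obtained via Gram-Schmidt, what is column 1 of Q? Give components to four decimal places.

e_1 = (0.3714, -0.7428, -0.5571)

e_1 = w_1/‖w_1‖ = (2, -4, -3)/5.3852 = (0.3714, -0.7428, -0.5571).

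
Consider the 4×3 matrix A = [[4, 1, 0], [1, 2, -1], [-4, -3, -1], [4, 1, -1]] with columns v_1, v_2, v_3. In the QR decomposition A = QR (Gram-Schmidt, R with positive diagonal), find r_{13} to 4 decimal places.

r_{13} = -0.1429

v_1 = (4, 1, -4, 4); ‖v_1‖ = 7.0000, so e_1 = (0.5714, 0.1429, -0.5714, 0.5714).
r_{13} = e_1·v_3 = -0.1429.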